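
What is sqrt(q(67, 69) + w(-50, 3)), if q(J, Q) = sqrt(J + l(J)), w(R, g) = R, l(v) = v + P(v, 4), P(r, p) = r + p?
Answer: sqrt(-50 + sqrt(205)) ≈ 5.9735*I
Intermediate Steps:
P(r, p) = p + r
l(v) = 4 + 2*v (l(v) = v + (4 + v) = 4 + 2*v)
q(J, Q) = sqrt(4 + 3*J) (q(J, Q) = sqrt(J + (4 + 2*J)) = sqrt(4 + 3*J))
sqrt(q(67, 69) + w(-50, 3)) = sqrt(sqrt(4 + 3*67) - 50) = sqrt(sqrt(4 + 201) - 50) = sqrt(sqrt(205) - 50) = sqrt(-50 + sqrt(205))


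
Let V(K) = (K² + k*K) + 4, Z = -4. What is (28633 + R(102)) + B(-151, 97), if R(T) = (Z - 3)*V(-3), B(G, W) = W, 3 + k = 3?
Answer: 28639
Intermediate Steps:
k = 0 (k = -3 + 3 = 0)
V(K) = 4 + K² (V(K) = (K² + 0*K) + 4 = (K² + 0) + 4 = K² + 4 = 4 + K²)
R(T) = -91 (R(T) = (-4 - 3)*(4 + (-3)²) = -7*(4 + 9) = -7*13 = -91)
(28633 + R(102)) + B(-151, 97) = (28633 - 91) + 97 = 28542 + 97 = 28639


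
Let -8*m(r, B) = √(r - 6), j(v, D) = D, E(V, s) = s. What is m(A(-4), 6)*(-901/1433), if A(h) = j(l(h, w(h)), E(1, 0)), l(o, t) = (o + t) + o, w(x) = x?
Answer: 901*I*√6/11464 ≈ 0.19251*I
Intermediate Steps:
l(o, t) = t + 2*o
A(h) = 0
m(r, B) = -√(-6 + r)/8 (m(r, B) = -√(r - 6)/8 = -√(-6 + r)/8)
m(A(-4), 6)*(-901/1433) = (-√(-6 + 0)/8)*(-901/1433) = (-I*√6/8)*(-901*1/1433) = -I*√6/8*(-901/1433) = 901*I*√6/11464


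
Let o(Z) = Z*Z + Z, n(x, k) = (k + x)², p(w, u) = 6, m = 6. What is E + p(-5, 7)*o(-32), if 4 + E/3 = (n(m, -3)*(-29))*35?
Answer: -21465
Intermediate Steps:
o(Z) = Z + Z² (o(Z) = Z² + Z = Z + Z²)
E = -27417 (E = -12 + 3*(((-3 + 6)²*(-29))*35) = -12 + 3*((3²*(-29))*35) = -12 + 3*((9*(-29))*35) = -12 + 3*(-261*35) = -12 + 3*(-9135) = -12 - 27405 = -27417)
E + p(-5, 7)*o(-32) = -27417 + 6*(-32*(1 - 32)) = -27417 + 6*(-32*(-31)) = -27417 + 6*992 = -27417 + 5952 = -21465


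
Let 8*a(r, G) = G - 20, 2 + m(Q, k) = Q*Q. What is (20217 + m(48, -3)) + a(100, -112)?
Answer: 45005/2 ≈ 22503.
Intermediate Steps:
m(Q, k) = -2 + Q² (m(Q, k) = -2 + Q*Q = -2 + Q²)
a(r, G) = -5/2 + G/8 (a(r, G) = (G - 20)/8 = (-20 + G)/8 = -5/2 + G/8)
(20217 + m(48, -3)) + a(100, -112) = (20217 + (-2 + 48²)) + (-5/2 + (⅛)*(-112)) = (20217 + (-2 + 2304)) + (-5/2 - 14) = (20217 + 2302) - 33/2 = 22519 - 33/2 = 45005/2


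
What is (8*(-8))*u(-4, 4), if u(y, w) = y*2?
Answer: 512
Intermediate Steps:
u(y, w) = 2*y
(8*(-8))*u(-4, 4) = (8*(-8))*(2*(-4)) = -64*(-8) = 512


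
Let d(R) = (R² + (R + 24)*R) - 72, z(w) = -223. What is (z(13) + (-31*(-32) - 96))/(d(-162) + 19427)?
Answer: 673/67955 ≈ 0.0099036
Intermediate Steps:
d(R) = -72 + R² + R*(24 + R) (d(R) = (R² + (24 + R)*R) - 72 = (R² + R*(24 + R)) - 72 = -72 + R² + R*(24 + R))
(z(13) + (-31*(-32) - 96))/(d(-162) + 19427) = (-223 + (-31*(-32) - 96))/((-72 + 2*(-162)² + 24*(-162)) + 19427) = (-223 + (992 - 96))/((-72 + 2*26244 - 3888) + 19427) = (-223 + 896)/((-72 + 52488 - 3888) + 19427) = 673/(48528 + 19427) = 673/67955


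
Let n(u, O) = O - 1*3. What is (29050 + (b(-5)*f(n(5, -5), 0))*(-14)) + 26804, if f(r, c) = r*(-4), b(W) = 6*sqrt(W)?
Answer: 55854 - 2688*I*sqrt(5) ≈ 55854.0 - 6010.5*I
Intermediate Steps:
n(u, O) = -3 + O (n(u, O) = O - 3 = -3 + O)
f(r, c) = -4*r
(29050 + (b(-5)*f(n(5, -5), 0))*(-14)) + 26804 = (29050 + ((6*sqrt(-5))*(-4*(-3 - 5)))*(-14)) + 26804 = (29050 + ((6*(I*sqrt(5)))*(-4*(-8)))*(-14)) + 26804 = (29050 + ((6*I*sqrt(5))*32)*(-14)) + 26804 = (29050 + (192*I*sqrt(5))*(-14)) + 26804 = (29050 - 2688*I*sqrt(5)) + 26804 = 55854 - 2688*I*sqrt(5)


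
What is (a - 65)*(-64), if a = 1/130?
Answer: 270368/65 ≈ 4159.5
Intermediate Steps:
a = 1/130 ≈ 0.0076923
(a - 65)*(-64) = (1/130 - 65)*(-64) = -8449/130*(-64) = 270368/65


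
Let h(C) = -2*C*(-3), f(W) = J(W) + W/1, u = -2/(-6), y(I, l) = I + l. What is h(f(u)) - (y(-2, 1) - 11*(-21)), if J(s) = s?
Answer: -226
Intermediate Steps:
u = ⅓ (u = -2*(-⅙) = ⅓ ≈ 0.33333)
f(W) = 2*W (f(W) = W + W/1 = W + W*1 = W + W = 2*W)
h(C) = 6*C
h(f(u)) - (y(-2, 1) - 11*(-21)) = 6*(2*(⅓)) - ((-2 + 1) - 11*(-21)) = 6*(⅔) - (-1 + 231) = 4 - 1*230 = 4 - 230 = -226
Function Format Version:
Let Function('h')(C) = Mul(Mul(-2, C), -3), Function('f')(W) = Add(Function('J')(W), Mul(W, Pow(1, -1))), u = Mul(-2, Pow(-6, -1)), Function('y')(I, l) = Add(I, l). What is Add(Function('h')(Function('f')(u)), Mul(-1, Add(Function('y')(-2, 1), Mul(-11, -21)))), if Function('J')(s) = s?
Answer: -226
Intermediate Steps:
u = Rational(1, 3) (u = Mul(-2, Rational(-1, 6)) = Rational(1, 3) ≈ 0.33333)
Function('f')(W) = Mul(2, W) (Function('f')(W) = Add(W, Mul(W, Pow(1, -1))) = Add(W, Mul(W, 1)) = Add(W, W) = Mul(2, W))
Function('h')(C) = Mul(6, C)
Add(Function('h')(Function('f')(u)), Mul(-1, Add(Function('y')(-2, 1), Mul(-11, -21)))) = Add(Mul(6, Mul(2, Rational(1, 3))), Mul(-1, Add(Add(-2, 1), Mul(-11, -21)))) = Add(Mul(6, Rational(2, 3)), Mul(-1, Add(-1, 231))) = Add(4, Mul(-1, 230)) = Add(4, -230) = -226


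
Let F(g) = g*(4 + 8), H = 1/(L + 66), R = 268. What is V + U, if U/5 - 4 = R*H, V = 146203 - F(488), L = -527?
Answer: 64707847/461 ≈ 1.4036e+5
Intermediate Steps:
H = -1/461 (H = 1/(-527 + 66) = 1/(-461) = -1/461 ≈ -0.0021692)
F(g) = 12*g (F(g) = g*12 = 12*g)
V = 140347 (V = 146203 - 12*488 = 146203 - 1*5856 = 146203 - 5856 = 140347)
U = 7880/461 (U = 20 + 5*(268*(-1/461)) = 20 + 5*(-268/461) = 20 - 1340/461 = 7880/461 ≈ 17.093)
V + U = 140347 + 7880/461 = 64707847/461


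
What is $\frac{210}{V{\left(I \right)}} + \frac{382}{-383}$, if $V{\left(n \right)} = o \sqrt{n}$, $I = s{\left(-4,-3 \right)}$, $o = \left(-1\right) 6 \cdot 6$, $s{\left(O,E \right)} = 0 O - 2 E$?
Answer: $- \frac{382}{383} - \frac{35 \sqrt{6}}{36} \approx -3.3788$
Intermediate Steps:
$s{\left(O,E \right)} = - 2 E$ ($s{\left(O,E \right)} = 0 - 2 E = - 2 E$)
$o = -36$ ($o = \left(-6\right) 6 = -36$)
$I = 6$ ($I = \left(-2\right) \left(-3\right) = 6$)
$V{\left(n \right)} = - 36 \sqrt{n}$
$\frac{210}{V{\left(I \right)}} + \frac{382}{-383} = \frac{210}{\left(-36\right) \sqrt{6}} + \frac{382}{-383} = 210 \left(- \frac{\sqrt{6}}{216}\right) + 382 \left(- \frac{1}{383}\right) = - \frac{35 \sqrt{6}}{36} - \frac{382}{383} = - \frac{382}{383} - \frac{35 \sqrt{6}}{36}$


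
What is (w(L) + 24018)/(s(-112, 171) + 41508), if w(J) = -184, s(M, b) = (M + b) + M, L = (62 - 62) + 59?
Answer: 23834/41455 ≈ 0.57494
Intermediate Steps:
L = 59 (L = 0 + 59 = 59)
s(M, b) = b + 2*M
(w(L) + 24018)/(s(-112, 171) + 41508) = (-184 + 24018)/((171 + 2*(-112)) + 41508) = 23834/((171 - 224) + 41508) = 23834/(-53 + 41508) = 23834/41455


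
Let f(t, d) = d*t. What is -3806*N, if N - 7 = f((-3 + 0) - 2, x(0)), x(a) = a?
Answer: -26642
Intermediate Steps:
N = 7 (N = 7 + 0*((-3 + 0) - 2) = 7 + 0*(-3 - 2) = 7 + 0*(-5) = 7 + 0 = 7)
-3806*N = -3806*7 = -26642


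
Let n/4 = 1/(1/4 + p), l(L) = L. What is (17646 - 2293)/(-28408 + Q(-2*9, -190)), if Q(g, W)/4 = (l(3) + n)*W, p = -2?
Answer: -107471/202656 ≈ -0.53031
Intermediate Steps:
n = -16/7 (n = 4/(1/4 - 2) = 4/(-7/4) = 4*(-4/7) = -16/7 ≈ -2.2857)
Q(g, W) = 20*W/7 (Q(g, W) = 4*((3 - 16/7)*W) = 4*(5*W/7) = 20*W/7)
(17646 - 2293)/(-28408 + Q(-2*9, -190)) = (17646 - 2293)/(-28408 + (20/7)*(-190)) = 15353/(-28408 - 3800/7) = 15353/(-202656/7) = 15353*(-7/202656) = -107471/202656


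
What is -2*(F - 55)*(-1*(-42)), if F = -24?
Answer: 6636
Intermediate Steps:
-2*(F - 55)*(-1*(-42)) = -2*(-24 - 55)*(-1*(-42)) = -(-158)*42 = -2*(-3318) = 6636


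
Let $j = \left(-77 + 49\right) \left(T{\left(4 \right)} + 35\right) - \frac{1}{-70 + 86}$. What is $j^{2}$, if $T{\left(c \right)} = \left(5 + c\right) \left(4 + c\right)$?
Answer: $\frac{2297955969}{256} \approx 8.9764 \cdot 10^{6}$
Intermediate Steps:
$T{\left(c \right)} = \left(4 + c\right) \left(5 + c\right)$
$j = - \frac{47937}{16}$ ($j = \left(-77 + 49\right) \left(\left(20 + 4^{2} + 9 \cdot 4\right) + 35\right) - \frac{1}{-70 + 86} = - 28 \left(\left(20 + 16 + 36\right) + 35\right) - \frac{1}{16} = - 28 \left(72 + 35\right) - \frac{1}{16} = \left(-28\right) 107 - \frac{1}{16} = -2996 - \frac{1}{16} = - \frac{47937}{16} \approx -2996.1$)
$j^{2} = \left(- \frac{47937}{16}\right)^{2} = \frac{2297955969}{256}$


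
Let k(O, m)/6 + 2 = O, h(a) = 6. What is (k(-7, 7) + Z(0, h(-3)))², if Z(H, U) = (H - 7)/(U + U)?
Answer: 429025/144 ≈ 2979.3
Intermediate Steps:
Z(H, U) = (-7 + H)/(2*U) (Z(H, U) = (-7 + H)/((2*U)) = (-7 + H)*(1/(2*U)) = (-7 + H)/(2*U))
k(O, m) = -12 + 6*O
(k(-7, 7) + Z(0, h(-3)))² = ((-12 + 6*(-7)) + (½)*(-7 + 0)/6)² = ((-12 - 42) + (½)*(⅙)*(-7))² = (-54 - 7/12)² = (-655/12)² = 429025/144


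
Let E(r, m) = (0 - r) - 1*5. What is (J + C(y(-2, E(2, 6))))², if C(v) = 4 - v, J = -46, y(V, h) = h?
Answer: 1225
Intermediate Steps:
E(r, m) = -5 - r (E(r, m) = -r - 5 = -5 - r)
(J + C(y(-2, E(2, 6))))² = (-46 + (4 - (-5 - 1*2)))² = (-46 + (4 - (-5 - 2)))² = (-46 + (4 - 1*(-7)))² = (-46 + (4 + 7))² = (-46 + 11)² = (-35)² = 1225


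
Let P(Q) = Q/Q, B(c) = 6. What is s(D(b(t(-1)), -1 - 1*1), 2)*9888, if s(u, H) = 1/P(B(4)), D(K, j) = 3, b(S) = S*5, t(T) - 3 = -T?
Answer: 9888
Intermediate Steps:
t(T) = 3 - T
b(S) = 5*S
P(Q) = 1
s(u, H) = 1 (s(u, H) = 1/1 = 1)
s(D(b(t(-1)), -1 - 1*1), 2)*9888 = 1*9888 = 9888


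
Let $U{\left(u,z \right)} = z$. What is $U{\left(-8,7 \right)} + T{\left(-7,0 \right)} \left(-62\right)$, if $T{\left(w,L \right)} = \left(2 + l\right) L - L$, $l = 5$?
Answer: $7$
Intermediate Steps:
$T{\left(w,L \right)} = 6 L$ ($T{\left(w,L \right)} = \left(2 + 5\right) L - L = 7 L - L = 6 L$)
$U{\left(-8,7 \right)} + T{\left(-7,0 \right)} \left(-62\right) = 7 + 6 \cdot 0 \left(-62\right) = 7 + 0 \left(-62\right) = 7 + 0 = 7$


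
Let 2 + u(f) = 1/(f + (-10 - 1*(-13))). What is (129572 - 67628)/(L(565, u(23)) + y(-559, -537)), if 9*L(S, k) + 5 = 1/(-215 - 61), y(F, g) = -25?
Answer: -5305824/2189 ≈ -2423.9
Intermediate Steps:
u(f) = -2 + 1/(3 + f) (u(f) = -2 + 1/(f + (-10 - 1*(-13))) = -2 + 1/(f + (-10 + 13)) = -2 + 1/(f + 3) = -2 + 1/(3 + f))
L(S, k) = -1381/2484 (L(S, k) = -5/9 + 1/(9*(-215 - 61)) = -5/9 + (⅑)/(-276) = -5/9 + (⅑)*(-1/276) = -5/9 - 1/2484 = -1381/2484)
(129572 - 67628)/(L(565, u(23)) + y(-559, -537)) = (129572 - 67628)/(-1381/2484 - 25) = 61944/(-63481/2484) = 61944*(-2484/63481) = -5305824/2189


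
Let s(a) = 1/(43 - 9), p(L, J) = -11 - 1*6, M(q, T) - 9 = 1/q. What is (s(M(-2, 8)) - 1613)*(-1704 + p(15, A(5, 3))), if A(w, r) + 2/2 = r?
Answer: 94381361/34 ≈ 2.7759e+6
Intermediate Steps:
M(q, T) = 9 + 1/q
A(w, r) = -1 + r
p(L, J) = -17 (p(L, J) = -11 - 6 = -17)
s(a) = 1/34
(s(M(-2, 8)) - 1613)*(-1704 + p(15, A(5, 3))) = (1/34 - 1613)*(-1704 - 17) = -54841/34*(-1721) = 94381361/34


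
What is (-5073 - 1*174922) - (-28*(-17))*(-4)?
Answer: -178091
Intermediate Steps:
(-5073 - 1*174922) - (-28*(-17))*(-4) = (-5073 - 174922) - 476*(-4) = -179995 - 1*(-1904) = -179995 + 1904 = -178091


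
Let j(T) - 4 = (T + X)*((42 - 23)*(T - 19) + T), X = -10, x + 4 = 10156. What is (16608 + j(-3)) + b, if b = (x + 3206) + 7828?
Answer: 43271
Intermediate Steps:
x = 10152 (x = -4 + 10156 = 10152)
j(T) = 4 + (-361 + 20*T)*(-10 + T) (j(T) = 4 + (T - 10)*((42 - 23)*(T - 19) + T) = 4 + (-10 + T)*(19*(-19 + T) + T) = 4 + (-10 + T)*((-361 + 19*T) + T) = 4 + (-10 + T)*(-361 + 20*T) = 4 + (-361 + 20*T)*(-10 + T))
b = 21186 (b = (10152 + 3206) + 7828 = 13358 + 7828 = 21186)
(16608 + j(-3)) + b = (16608 + (3614 - 561*(-3) + 20*(-3)²)) + 21186 = (16608 + (3614 + 1683 + 20*9)) + 21186 = (16608 + (3614 + 1683 + 180)) + 21186 = (16608 + 5477) + 21186 = 22085 + 21186 = 43271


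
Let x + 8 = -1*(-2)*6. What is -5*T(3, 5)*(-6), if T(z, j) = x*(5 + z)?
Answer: 960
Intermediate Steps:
x = 4 (x = -8 - 1*(-2)*6 = -8 + 2*6 = -8 + 12 = 4)
T(z, j) = 20 + 4*z (T(z, j) = 4*(5 + z) = 20 + 4*z)
-5*T(3, 5)*(-6) = -5*(20 + 4*3)*(-6) = -5*(20 + 12)*(-6) = -5*32*(-6) = -160*(-6) = 960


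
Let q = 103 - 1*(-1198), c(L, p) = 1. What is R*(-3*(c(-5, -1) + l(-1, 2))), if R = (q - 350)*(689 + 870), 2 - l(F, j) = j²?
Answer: 4447827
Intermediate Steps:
l(F, j) = 2 - j²
q = 1301 (q = 103 + 1198 = 1301)
R = 1482609 (R = (1301 - 350)*(689 + 870) = 951*1559 = 1482609)
R*(-3*(c(-5, -1) + l(-1, 2))) = 1482609*(-3*(1 + (2 - 1*2²))) = 1482609*(-3*(1 + (2 - 1*4))) = 1482609*(-3*(1 + (2 - 4))) = 1482609*(-3*(1 - 2)) = 1482609*(-3*(-1)) = 1482609*3 = 4447827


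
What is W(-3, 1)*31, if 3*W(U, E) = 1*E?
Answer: 31/3 ≈ 10.333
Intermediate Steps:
W(U, E) = E/3 (W(U, E) = (1*E)/3 = E/3)
W(-3, 1)*31 = ((⅓)*1)*31 = (⅓)*31 = 31/3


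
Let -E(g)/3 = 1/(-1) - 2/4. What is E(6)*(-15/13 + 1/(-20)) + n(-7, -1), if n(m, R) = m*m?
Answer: 22663/520 ≈ 43.583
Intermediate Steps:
E(g) = 9/2 (E(g) = -3*(1/(-1) - 2/4) = -3*(1*(-1) - 2*1/4) = -3*(-1 - 1/2) = -3*(-3/2) = 9/2)
n(m, R) = m**2
E(6)*(-15/13 + 1/(-20)) + n(-7, -1) = 9*(-15/13 + 1/(-20))/2 + (-7)**2 = 9*(-15*1/13 + 1*(-1/20))/2 + 49 = 9*(-15/13 - 1/20)/2 + 49 = (9/2)*(-313/260) + 49 = -2817/520 + 49 = 22663/520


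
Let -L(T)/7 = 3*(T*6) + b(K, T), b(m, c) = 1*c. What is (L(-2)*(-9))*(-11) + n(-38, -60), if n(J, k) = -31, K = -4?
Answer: 26303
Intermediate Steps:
b(m, c) = c
L(T) = -133*T (L(T) = -7*(3*(T*6) + T) = -7*(3*(6*T) + T) = -7*(18*T + T) = -133*T)
(L(-2)*(-9))*(-11) + n(-38, -60) = (-133*(-2)*(-9))*(-11) - 31 = (266*(-9))*(-11) - 31 = -2394*(-11) - 31 = 26334 - 31 = 26303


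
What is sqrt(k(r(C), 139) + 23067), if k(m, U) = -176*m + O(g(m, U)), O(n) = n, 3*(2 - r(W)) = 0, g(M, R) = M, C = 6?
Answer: sqrt(22717) ≈ 150.72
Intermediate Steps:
r(W) = 2 (r(W) = 2 - 1/3*0 = 2 + 0 = 2)
k(m, U) = -175*m (k(m, U) = -176*m + m = -175*m)
sqrt(k(r(C), 139) + 23067) = sqrt(-175*2 + 23067) = sqrt(-350 + 23067) = sqrt(22717)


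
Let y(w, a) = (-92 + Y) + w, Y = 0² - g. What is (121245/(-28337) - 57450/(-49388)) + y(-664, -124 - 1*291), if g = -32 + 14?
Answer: -518598405669/699753878 ≈ -741.12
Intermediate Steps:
g = -18
Y = 18 (Y = 0² - 1*(-18) = 0 + 18 = 18)
y(w, a) = -74 + w (y(w, a) = (-92 + 18) + w = -74 + w)
(121245/(-28337) - 57450/(-49388)) + y(-664, -124 - 1*291) = (121245/(-28337) - 57450/(-49388)) + (-74 - 664) = (121245*(-1/28337) - 57450*(-1/49388)) - 738 = (-121245/28337 + 28725/24694) - 738 = -2180043705/699753878 - 738 = -518598405669/699753878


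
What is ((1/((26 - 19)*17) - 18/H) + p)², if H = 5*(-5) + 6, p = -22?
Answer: 2263951561/5112121 ≈ 442.86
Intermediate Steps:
H = -19 (H = -25 + 6 = -19)
((1/((26 - 19)*17) - 18/H) + p)² = ((1/((26 - 19)*17) - 18/(-19)) - 22)² = (((1/17)/7 - 18*(-1/19)) - 22)² = (((⅐)*(1/17) + 18/19) - 22)² = ((1/119 + 18/19) - 22)² = (2161/2261 - 22)² = (-47581/2261)² = 2263951561/5112121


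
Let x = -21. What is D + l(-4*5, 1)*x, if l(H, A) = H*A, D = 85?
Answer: 505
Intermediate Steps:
l(H, A) = A*H
D + l(-4*5, 1)*x = 85 + (1*(-4*5))*(-21) = 85 + (1*(-20))*(-21) = 85 - 20*(-21) = 85 + 420 = 505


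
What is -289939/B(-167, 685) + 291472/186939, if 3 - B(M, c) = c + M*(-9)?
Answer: 54837773041/408461715 ≈ 134.25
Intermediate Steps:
B(M, c) = 3 - c + 9*M (B(M, c) = 3 - (c + M*(-9)) = 3 - (c - 9*M) = 3 + (-c + 9*M) = 3 - c + 9*M)
-289939/B(-167, 685) + 291472/186939 = -289939/(3 - 1*685 + 9*(-167)) + 291472/186939 = -289939/(3 - 685 - 1503) + 291472*(1/186939) = -289939/(-2185) + 291472/186939 = -289939*(-1/2185) + 291472/186939 = 289939/2185 + 291472/186939 = 54837773041/408461715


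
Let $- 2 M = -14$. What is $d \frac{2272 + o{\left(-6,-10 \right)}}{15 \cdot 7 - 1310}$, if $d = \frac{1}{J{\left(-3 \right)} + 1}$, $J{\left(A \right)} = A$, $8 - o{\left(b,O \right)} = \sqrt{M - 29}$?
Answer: $\frac{228}{241} - \frac{i \sqrt{22}}{2410} \approx 0.94606 - 0.0019462 i$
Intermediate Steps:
$M = 7$ ($M = \left(- \frac{1}{2}\right) \left(-14\right) = 7$)
$o{\left(b,O \right)} = 8 - i \sqrt{22}$ ($o{\left(b,O \right)} = 8 - \sqrt{7 - 29} = 8 - \sqrt{-22} = 8 - i \sqrt{22}$)
$d = - \frac{1}{2}$ ($d = \frac{1}{-3 + 1} = \frac{1}{-2} = - \frac{1}{2} \approx -0.5$)
$d \frac{2272 + o{\left(-6,-10 \right)}}{15 \cdot 7 - 1310} = - \frac{\left(2272 + \left(8 - i \sqrt{22}\right)\right) \frac{1}{15 \cdot 7 - 1310}}{2} = - \frac{\left(2280 - i \sqrt{22}\right) \frac{1}{105 - 1310}}{2} = - \frac{\left(2280 - i \sqrt{22}\right) \frac{1}{-1205}}{2} = - \frac{\left(2280 - i \sqrt{22}\right) \left(- \frac{1}{1205}\right)}{2} = - \frac{- \frac{456}{241} + \frac{i \sqrt{22}}{1205}}{2} = \frac{228}{241} - \frac{i \sqrt{22}}{2410}$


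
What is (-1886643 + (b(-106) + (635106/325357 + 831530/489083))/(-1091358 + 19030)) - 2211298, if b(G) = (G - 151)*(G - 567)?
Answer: -99893687951709600050041/24376554962556424 ≈ -4.0979e+6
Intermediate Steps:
b(G) = (-567 + G)*(-151 + G) (b(G) = (-151 + G)*(-567 + G) = (-567 + G)*(-151 + G))
(-1886643 + (b(-106) + (635106/325357 + 831530/489083))/(-1091358 + 19030)) - 2211298 = (-1886643 + ((85617 + (-106)² - 718*(-106)) + (635106/325357 + 831530/489083))/(-1091358 + 19030)) - 2211298 = (-1886643 + ((85617 + 11236 + 76108) + (635106*(1/325357) + 831530*(1/489083)))/(-1072328)) - 2211298 = (-1886643 + (172961 + (635106/325357 + 118790/69869))*(-1/1072328)) - 2211298 = (-1886643 + (172961 + 83023379144/22732368233)*(-1/1072328)) - 2211298 = (-1886643 + (3931896165327057/22732368233)*(-1/1072328)) - 2211298 = (-1886643 - 3931896165327057/24376554962556424) - 2211298 = -45989860716118504771689/24376554962556424 - 2211298 = -99893687951709600050041/24376554962556424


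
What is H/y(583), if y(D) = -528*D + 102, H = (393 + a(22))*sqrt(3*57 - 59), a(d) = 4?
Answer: -794*sqrt(7)/153861 ≈ -0.013653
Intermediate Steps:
H = 1588*sqrt(7) (H = (393 + 4)*sqrt(3*57 - 59) = 397*sqrt(171 - 59) = 397*sqrt(112) = 397*(4*sqrt(7)) = 1588*sqrt(7) ≈ 4201.5)
y(D) = 102 - 528*D
H/y(583) = (1588*sqrt(7))/(102 - 528*583) = (1588*sqrt(7))/(102 - 307824) = (1588*sqrt(7))/(-307722) = (1588*sqrt(7))*(-1/307722) = -794*sqrt(7)/153861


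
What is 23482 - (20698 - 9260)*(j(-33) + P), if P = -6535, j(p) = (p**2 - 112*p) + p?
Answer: 20417436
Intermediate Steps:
j(p) = p**2 - 111*p
23482 - (20698 - 9260)*(j(-33) + P) = 23482 - (20698 - 9260)*(-33*(-111 - 33) - 6535) = 23482 - 11438*(-33*(-144) - 6535) = 23482 - 11438*(4752 - 6535) = 23482 - 11438*(-1783) = 23482 - 1*(-20393954) = 23482 + 20393954 = 20417436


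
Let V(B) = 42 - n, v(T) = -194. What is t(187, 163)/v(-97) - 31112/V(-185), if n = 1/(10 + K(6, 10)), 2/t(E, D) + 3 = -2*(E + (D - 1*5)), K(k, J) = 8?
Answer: -37644834781/50751855 ≈ -741.74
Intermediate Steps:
t(E, D) = 2/(7 - 2*D - 2*E) (t(E, D) = 2/(-3 - 2*(E + (D - 1*5))) = 2/(-3 - 2*(E + (D - 5))) = 2/(-3 - 2*(E + (-5 + D))) = 2/(-3 - 2*(-5 + D + E)) = 2/(-3 + (10 - 2*D - 2*E)) = 2/(7 - 2*D - 2*E))
n = 1/18 (n = 1/(10 + 8) = 1/18 ≈ 0.055556)
V(B) = 755/18 (V(B) = 42 - 1*1/18 = 42 - 1/18 = 755/18)
t(187, 163)/v(-97) - 31112/V(-185) = -2/(-7 + 2*163 + 2*187)/(-194) - 31112/755/18 = -2/(-7 + 326 + 374)*(-1/194) - 31112*18/755 = -2/693*(-1/194) - 560016/755 = 1/67221 - 560016/755 = -37644834781/50751855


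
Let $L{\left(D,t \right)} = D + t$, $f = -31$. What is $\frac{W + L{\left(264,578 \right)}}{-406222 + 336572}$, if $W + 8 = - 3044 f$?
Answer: $- \frac{47599}{34825} \approx -1.3668$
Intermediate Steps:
$W = 94356$ ($W = -8 - -94364 = -8 + 94364 = 94356$)
$\frac{W + L{\left(264,578 \right)}}{-406222 + 336572} = \frac{94356 + \left(264 + 578\right)}{-406222 + 336572} = \frac{94356 + 842}{-69650} = 95198 \left(- \frac{1}{69650}\right) = - \frac{47599}{34825}$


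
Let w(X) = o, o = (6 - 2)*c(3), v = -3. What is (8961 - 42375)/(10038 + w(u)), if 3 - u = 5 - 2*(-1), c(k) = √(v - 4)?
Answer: -11978919/3598627 + 33414*I*√7/25190389 ≈ -3.3287 + 0.0035095*I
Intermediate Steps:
c(k) = I*√7 (c(k) = √(-3 - 4) = √(-7) = I*√7)
o = 4*I*√7 (o = (6 - 2)*(I*√7) = 4*(I*√7) = 4*I*√7 ≈ 10.583*I)
u = -4 (u = 3 - (5 - 2*(-1)) = 3 - (5 + 2) = 3 - 1*7 = 3 - 7 = -4)
w(X) = 4*I*√7
(8961 - 42375)/(10038 + w(u)) = (8961 - 42375)/(10038 + 4*I*√7) = -33414/(10038 + 4*I*√7)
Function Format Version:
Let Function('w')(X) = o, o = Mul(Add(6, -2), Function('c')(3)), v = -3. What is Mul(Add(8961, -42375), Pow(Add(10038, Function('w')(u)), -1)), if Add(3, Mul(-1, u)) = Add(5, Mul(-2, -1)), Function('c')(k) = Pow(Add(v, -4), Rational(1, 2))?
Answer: Add(Rational(-11978919, 3598627), Mul(Rational(33414, 25190389), I, Pow(7, Rational(1, 2)))) ≈ Add(-3.3287, Mul(0.0035095, I))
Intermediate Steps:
Function('c')(k) = Mul(I, Pow(7, Rational(1, 2))) (Function('c')(k) = Pow(Add(-3, -4), Rational(1, 2)) = Pow(-7, Rational(1, 2)) = Mul(I, Pow(7, Rational(1, 2))))
o = Mul(4, I, Pow(7, Rational(1, 2))) (o = Mul(Add(6, -2), Mul(I, Pow(7, Rational(1, 2)))) = Mul(4, Mul(I, Pow(7, Rational(1, 2)))) = Mul(4, I, Pow(7, Rational(1, 2))) ≈ Mul(10.583, I))
u = -4 (u = Add(3, Mul(-1, Add(5, Mul(-2, -1)))) = Add(3, Mul(-1, Add(5, 2))) = Add(3, Mul(-1, 7)) = Add(3, -7) = -4)
Function('w')(X) = Mul(4, I, Pow(7, Rational(1, 2)))
Mul(Add(8961, -42375), Pow(Add(10038, Function('w')(u)), -1)) = Mul(Add(8961, -42375), Pow(Add(10038, Mul(4, I, Pow(7, Rational(1, 2)))), -1)) = Mul(-33414, Pow(Add(10038, Mul(4, I, Pow(7, Rational(1, 2)))), -1))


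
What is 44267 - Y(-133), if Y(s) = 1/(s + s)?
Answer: 11775023/266 ≈ 44267.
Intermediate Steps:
Y(s) = 1/(2*s)
44267 - Y(-133) = 44267 - 1/(2*(-133)) = 44267 - (-1)/(2*133) = 44267 - 1*(-1/266) = 44267 + 1/266 = 11775023/266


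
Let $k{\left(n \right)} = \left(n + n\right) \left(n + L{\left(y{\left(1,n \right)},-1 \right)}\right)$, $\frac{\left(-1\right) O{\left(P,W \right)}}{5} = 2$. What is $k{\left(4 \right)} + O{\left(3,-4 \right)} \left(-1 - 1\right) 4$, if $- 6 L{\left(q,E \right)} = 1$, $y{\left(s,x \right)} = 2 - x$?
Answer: $\frac{332}{3} \approx 110.67$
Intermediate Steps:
$O{\left(P,W \right)} = -10$ ($O{\left(P,W \right)} = \left(-5\right) 2 = -10$)
$L{\left(q,E \right)} = - \frac{1}{6}$ ($L{\left(q,E \right)} = \left(- \frac{1}{6}\right) 1 = - \frac{1}{6}$)
$k{\left(n \right)} = 2 n \left(- \frac{1}{6} + n\right)$ ($k{\left(n \right)} = \left(n + n\right) \left(n - \frac{1}{6}\right) = 2 n \left(- \frac{1}{6} + n\right)$)
$k{\left(4 \right)} + O{\left(3,-4 \right)} \left(-1 - 1\right) 4 = \frac{1}{3} \cdot 4 \left(-1 + 6 \cdot 4\right) + - 10 \left(-1 - 1\right) 4 = \frac{1}{3} \cdot 4 \left(-1 + 24\right) + \left(-10\right) \left(-2\right) 4 = \frac{1}{3} \cdot 4 \cdot 23 + 20 \cdot 4 = \frac{92}{3} + 80 = \frac{332}{3}$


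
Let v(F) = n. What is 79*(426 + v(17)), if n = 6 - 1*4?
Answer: 33812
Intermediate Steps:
n = 2 (n = 6 - 4 = 2)
v(F) = 2
79*(426 + v(17)) = 79*(426 + 2) = 79*428 = 33812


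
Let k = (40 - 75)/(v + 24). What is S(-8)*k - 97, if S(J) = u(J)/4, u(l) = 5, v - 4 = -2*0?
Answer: -1577/16 ≈ -98.563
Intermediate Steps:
v = 4 (v = 4 - 2*0 = 4 + 0 = 4)
k = -5/4 (k = (40 - 75)/(4 + 24) = -35/28 = -35*1/28 = -5/4 ≈ -1.2500)
S(J) = 5/4
S(-8)*k - 97 = (5/4)*(-5/4) - 97 = -25/16 - 97 = -1577/16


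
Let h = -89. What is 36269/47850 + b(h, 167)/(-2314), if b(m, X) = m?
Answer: 247711/311025 ≈ 0.79643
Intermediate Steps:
36269/47850 + b(h, 167)/(-2314) = 36269/47850 - 89/(-2314) = 36269*(1/47850) - 89*(-1/2314) = 36269/47850 + 1/26 = 247711/311025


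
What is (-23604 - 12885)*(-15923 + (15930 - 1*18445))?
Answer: 672784182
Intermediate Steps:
(-23604 - 12885)*(-15923 + (15930 - 1*18445)) = -36489*(-15923 + (15930 - 18445)) = -36489*(-15923 - 2515) = -36489*(-18438) = 672784182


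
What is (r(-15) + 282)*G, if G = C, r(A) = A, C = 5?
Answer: 1335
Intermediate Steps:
G = 5
(r(-15) + 282)*G = (-15 + 282)*5 = 267*5 = 1335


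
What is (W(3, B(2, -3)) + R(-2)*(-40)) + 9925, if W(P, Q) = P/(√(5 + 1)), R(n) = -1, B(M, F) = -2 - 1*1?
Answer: 9965 + √6/2 ≈ 9966.2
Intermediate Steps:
B(M, F) = -3 (B(M, F) = -2 - 1 = -3)
W(P, Q) = P*√6/6 (W(P, Q) = P/(√6) = P*(√6/6) = P*√6/6)
(W(3, B(2, -3)) + R(-2)*(-40)) + 9925 = ((⅙)*3*√6 - 1*(-40)) + 9925 = (√6/2 + 40) + 9925 = (40 + √6/2) + 9925 = 9965 + √6/2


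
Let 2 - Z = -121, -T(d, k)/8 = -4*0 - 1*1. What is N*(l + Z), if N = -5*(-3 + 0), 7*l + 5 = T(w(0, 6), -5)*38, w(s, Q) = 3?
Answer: 17400/7 ≈ 2485.7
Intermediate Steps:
T(d, k) = 8 (T(d, k) = -8*(-4*0 - 1*1) = -8*(0 - 1) = -8*(-1) = 8)
Z = 123 (Z = 2 - 1*(-121) = 2 + 121 = 123)
l = 299/7 (l = -5/7 + (8*38)/7 = -5/7 + (⅐)*304 = -5/7 + 304/7 = 299/7 ≈ 42.714)
N = 15 (N = -5*(-3) = 15)
N*(l + Z) = 15*(299/7 + 123) = 15*(1160/7) = 17400/7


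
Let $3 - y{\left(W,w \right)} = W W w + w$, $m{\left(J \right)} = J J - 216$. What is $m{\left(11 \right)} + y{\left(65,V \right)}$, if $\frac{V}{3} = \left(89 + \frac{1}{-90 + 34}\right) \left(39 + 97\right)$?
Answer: $- \frac{1073966702}{7} \approx -1.5342 \cdot 10^{8}$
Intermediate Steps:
$m{\left(J \right)} = -216 + J^{2}$ ($m{\left(J \right)} = J^{2} - 216 = -216 + J^{2}$)
$V = \frac{254133}{7}$ ($V = 3 \left(89 + \frac{1}{-90 + 34}\right) \left(39 + 97\right) = 3 \left(89 + \frac{1}{-56}\right) 136 = 3 \left(89 - \frac{1}{56}\right) 136 = 3 \cdot \frac{4983}{56} \cdot 136 = 3 \cdot \frac{84711}{7} = \frac{254133}{7} \approx 36305.0$)
$y{\left(W,w \right)} = 3 - w - w W^{2}$ ($y{\left(W,w \right)} = 3 - \left(W W w + w\right) = 3 - \left(W^{2} w + w\right) = 3 - \left(w W^{2} + w\right) = 3 - \left(w + w W^{2}\right) = 3 - w - w W^{2}$)
$m{\left(11 \right)} + y{\left(65,V \right)} = \left(-216 + 11^{2}\right) - \left(\frac{254112}{7} + \frac{1073711925}{7}\right) = \left(-216 + 121\right) - \left(\frac{254112}{7} + \frac{1073711925}{7}\right) = -95 - \frac{1073966037}{7} = - \frac{1073966702}{7}$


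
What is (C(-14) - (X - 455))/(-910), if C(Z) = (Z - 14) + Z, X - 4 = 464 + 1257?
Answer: 656/455 ≈ 1.4418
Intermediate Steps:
X = 1725 (X = 4 + (464 + 1257) = 4 + 1721 = 1725)
C(Z) = -14 + 2*Z (C(Z) = (-14 + Z) + Z = -14 + 2*Z)
(C(-14) - (X - 455))/(-910) = ((-14 + 2*(-14)) - (1725 - 455))/(-910) = ((-14 - 28) - 1*1270)*(-1/910) = (-42 - 1270)*(-1/910) = -1312*(-1/910) = 656/455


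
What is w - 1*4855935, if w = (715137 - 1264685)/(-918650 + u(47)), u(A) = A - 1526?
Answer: -4468086066067/920129 ≈ -4.8559e+6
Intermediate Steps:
u(A) = -1526 + A
w = 549548/920129 (w = (715137 - 1264685)/(-918650 + (-1526 + 47)) = -549548/(-918650 - 1479) = -549548/(-920129) = -549548*(-1/920129) = 549548/920129 ≈ 0.59725)
w - 1*4855935 = 549548/920129 - 1*4855935 = 549548/920129 - 4855935 = -4468086066067/920129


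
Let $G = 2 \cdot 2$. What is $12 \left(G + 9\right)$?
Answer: $156$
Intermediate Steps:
$G = 4$
$12 \left(G + 9\right) = 12 \left(4 + 9\right) = 12 \cdot 13 = 156$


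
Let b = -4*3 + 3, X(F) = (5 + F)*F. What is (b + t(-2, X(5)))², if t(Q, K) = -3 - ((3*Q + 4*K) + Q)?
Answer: 41616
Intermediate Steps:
X(F) = F*(5 + F)
b = -9 (b = -12 + 3 = -9)
t(Q, K) = -3 - 4*K - 4*Q (t(Q, K) = -3 - (4*K + 4*Q) = -3 + (-4*K - 4*Q) = -3 - 4*K - 4*Q)
(b + t(-2, X(5)))² = (-9 + (-3 - 20*(5 + 5) - 4*(-2)))² = (-9 + (-3 - 20*10 + 8))² = (-9 + (-3 - 4*50 + 8))² = (-9 + (-3 - 200 + 8))² = (-9 - 195)² = (-204)² = 41616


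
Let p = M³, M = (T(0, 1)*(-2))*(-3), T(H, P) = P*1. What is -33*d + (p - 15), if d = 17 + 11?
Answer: -723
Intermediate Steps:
T(H, P) = P
M = 6 (M = (1*(-2))*(-3) = -2*(-3) = 6)
d = 28
p = 216 (p = 6³ = 216)
-33*d + (p - 15) = -33*28 + (216 - 15) = -924 + 201 = -723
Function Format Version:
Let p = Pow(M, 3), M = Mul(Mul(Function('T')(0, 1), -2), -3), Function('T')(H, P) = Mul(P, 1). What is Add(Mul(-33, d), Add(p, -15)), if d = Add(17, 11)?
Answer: -723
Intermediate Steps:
Function('T')(H, P) = P
M = 6 (M = Mul(Mul(1, -2), -3) = Mul(-2, -3) = 6)
d = 28
p = 216 (p = Pow(6, 3) = 216)
Add(Mul(-33, d), Add(p, -15)) = Add(Mul(-33, 28), Add(216, -15)) = Add(-924, 201) = -723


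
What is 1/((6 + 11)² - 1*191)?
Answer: 1/98 ≈ 0.010204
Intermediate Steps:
1/((6 + 11)² - 1*191) = 1/(17² - 191) = 1/(289 - 191) = 1/98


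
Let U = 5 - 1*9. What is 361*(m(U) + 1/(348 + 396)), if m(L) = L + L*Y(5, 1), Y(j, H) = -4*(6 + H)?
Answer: 29007433/744 ≈ 38989.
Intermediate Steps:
Y(j, H) = -24 - 4*H
U = -4 (U = 5 - 9 = -4)
m(L) = -27*L (m(L) = L + L*(-24 - 4*1) = L + L*(-24 - 4) = L + L*(-28) = L - 28*L = -27*L)
361*(m(U) + 1/(348 + 396)) = 361*(-27*(-4) + 1/(348 + 396)) = 361*(108 + 1/744) = 361*(80353/744) = 29007433/744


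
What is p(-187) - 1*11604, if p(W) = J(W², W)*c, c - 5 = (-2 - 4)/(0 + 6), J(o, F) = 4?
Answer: -11588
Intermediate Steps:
c = 4 (c = 5 + (-2 - 4)/(0 + 6) = 5 - 6/6 = 5 - 6*⅙ = 5 - 1 = 4)
p(W) = 16 (p(W) = 4*4 = 16)
p(-187) - 1*11604 = 16 - 1*11604 = 16 - 11604 = -11588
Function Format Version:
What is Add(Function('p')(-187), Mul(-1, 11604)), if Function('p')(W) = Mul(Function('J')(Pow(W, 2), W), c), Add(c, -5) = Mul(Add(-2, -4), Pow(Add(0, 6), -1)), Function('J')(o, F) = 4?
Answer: -11588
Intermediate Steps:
c = 4 (c = Add(5, Mul(Add(-2, -4), Pow(Add(0, 6), -1))) = Add(5, Mul(-6, Pow(6, -1))) = Add(5, Mul(-6, Rational(1, 6))) = Add(5, -1) = 4)
Function('p')(W) = 16 (Function('p')(W) = Mul(4, 4) = 16)
Add(Function('p')(-187), Mul(-1, 11604)) = Add(16, Mul(-1, 11604)) = Add(16, -11604) = -11588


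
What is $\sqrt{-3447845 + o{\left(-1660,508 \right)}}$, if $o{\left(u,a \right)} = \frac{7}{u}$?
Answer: $\frac{i \sqrt{2375220423405}}{830} \approx 1856.8 i$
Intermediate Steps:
$\sqrt{-3447845 + o{\left(-1660,508 \right)}} = \sqrt{-3447845 + \frac{7}{-1660}} = \sqrt{-3447845 + 7 \left(- \frac{1}{1660}\right)} = \sqrt{-3447845 - \frac{7}{1660}} = \sqrt{- \frac{5723422707}{1660}} = \frac{i \sqrt{2375220423405}}{830}$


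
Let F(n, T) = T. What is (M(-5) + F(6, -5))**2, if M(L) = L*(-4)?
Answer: 225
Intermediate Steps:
M(L) = -4*L
(M(-5) + F(6, -5))**2 = (-4*(-5) - 5)**2 = (20 - 5)**2 = 15**2 = 225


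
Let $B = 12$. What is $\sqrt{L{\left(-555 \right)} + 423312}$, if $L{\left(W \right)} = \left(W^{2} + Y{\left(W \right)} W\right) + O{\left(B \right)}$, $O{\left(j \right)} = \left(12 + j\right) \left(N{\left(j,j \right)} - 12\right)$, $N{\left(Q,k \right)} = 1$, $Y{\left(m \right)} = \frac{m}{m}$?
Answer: $\sqrt{730518} \approx 854.7$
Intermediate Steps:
$Y{\left(m \right)} = 1$
$O{\left(j \right)} = -132 - 11 j$ ($O{\left(j \right)} = \left(12 + j\right) \left(1 - 12\right) = \left(12 + j\right) \left(-11\right) = -132 - 11 j$)
$L{\left(W \right)} = -264 + W + W^{2}$ ($L{\left(W \right)} = \left(W^{2} + 1 W\right) - 264 = \left(W^{2} + W\right) - 264 = \left(W + W^{2}\right) - 264 = -264 + W + W^{2}$)
$\sqrt{L{\left(-555 \right)} + 423312} = \sqrt{\left(-264 - 555 + \left(-555\right)^{2}\right) + 423312} = \sqrt{\left(-264 - 555 + 308025\right) + 423312} = \sqrt{307206 + 423312} = \sqrt{730518}$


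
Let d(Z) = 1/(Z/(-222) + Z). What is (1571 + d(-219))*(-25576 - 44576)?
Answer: -1777993250088/16133 ≈ -1.1021e+8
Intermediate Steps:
d(Z) = 222/(221*Z) (d(Z) = 1/(Z*(-1/222) + Z) = 1/(-Z/222 + Z) = 1/(221*Z/222) = 222/(221*Z))
(1571 + d(-219))*(-25576 - 44576) = (1571 + (222/221)/(-219))*(-25576 - 44576) = (1571 + (222/221)*(-1/219))*(-70152) = (1571 - 74/16133)*(-70152) = (25344869/16133)*(-70152) = -1777993250088/16133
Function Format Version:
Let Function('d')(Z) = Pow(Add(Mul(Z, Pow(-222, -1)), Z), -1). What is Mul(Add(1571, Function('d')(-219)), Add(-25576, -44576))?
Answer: Rational(-1777993250088, 16133) ≈ -1.1021e+8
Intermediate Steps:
Function('d')(Z) = Mul(Rational(222, 221), Pow(Z, -1)) (Function('d')(Z) = Pow(Add(Mul(Z, Rational(-1, 222)), Z), -1) = Pow(Add(Mul(Rational(-1, 222), Z), Z), -1) = Pow(Mul(Rational(221, 222), Z), -1) = Mul(Rational(222, 221), Pow(Z, -1)))
Mul(Add(1571, Function('d')(-219)), Add(-25576, -44576)) = Mul(Add(1571, Mul(Rational(222, 221), Pow(-219, -1))), Add(-25576, -44576)) = Mul(Add(1571, Mul(Rational(222, 221), Rational(-1, 219))), -70152) = Mul(Add(1571, Rational(-74, 16133)), -70152) = Mul(Rational(25344869, 16133), -70152) = Rational(-1777993250088, 16133)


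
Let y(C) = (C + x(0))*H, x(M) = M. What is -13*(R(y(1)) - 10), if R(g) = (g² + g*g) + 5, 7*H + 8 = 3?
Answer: 2535/49 ≈ 51.735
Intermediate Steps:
H = -5/7 (H = -8/7 + (⅐)*3 = -8/7 + 3/7 = -5/7 ≈ -0.71429)
y(C) = -5*C/7 (y(C) = (C + 0)*(-5/7) = C*(-5/7) = -5*C/7)
R(g) = 5 + 2*g² (R(g) = (g² + g²) + 5 = 2*g² + 5 = 5 + 2*g²)
-13*(R(y(1)) - 10) = -13*((5 + 2*(-5/7*1)²) - 10) = -13*((5 + 2*(-5/7)²) - 10) = -13*((5 + 2*(25/49)) - 10) = -13*((5 + 50/49) - 10) = -13*(295/49 - 10) = -13*(-195/49) = 2535/49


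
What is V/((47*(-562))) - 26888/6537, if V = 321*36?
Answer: -392880602/86334159 ≈ -4.5507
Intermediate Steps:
V = 11556
V/((47*(-562))) - 26888/6537 = 11556/((47*(-562))) - 26888/6537 = 11556/(-26414) - 26888*1/6537 = 11556*(-1/26414) - 26888/6537 = -5778/13207 - 26888/6537 = -392880602/86334159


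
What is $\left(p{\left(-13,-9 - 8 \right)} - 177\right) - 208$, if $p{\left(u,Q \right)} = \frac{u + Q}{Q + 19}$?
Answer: $-400$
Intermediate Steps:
$p{\left(u,Q \right)} = \frac{Q + u}{19 + Q}$
$\left(p{\left(-13,-9 - 8 \right)} - 177\right) - 208 = \left(\frac{\left(-9 - 8\right) - 13}{19 - 17} - 177\right) - 208 = \left(\frac{-17 - 13}{19 - 17} - 177\right) - 208 = \left(\frac{1}{2} \left(-30\right) - 177\right) - 208 = \left(-15 - 177\right) - 208 = -192 - 208 = -400$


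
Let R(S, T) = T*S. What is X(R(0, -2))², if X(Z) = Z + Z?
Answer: 0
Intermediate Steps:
R(S, T) = S*T
X(Z) = 2*Z
X(R(0, -2))² = (2*(0*(-2)))² = (2*0)² = 0² = 0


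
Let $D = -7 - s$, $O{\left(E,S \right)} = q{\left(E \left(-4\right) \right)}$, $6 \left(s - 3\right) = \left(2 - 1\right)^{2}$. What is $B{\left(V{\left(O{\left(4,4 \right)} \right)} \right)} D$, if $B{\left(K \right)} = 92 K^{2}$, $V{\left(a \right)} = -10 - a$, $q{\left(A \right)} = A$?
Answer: $-33672$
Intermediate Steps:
$s = \frac{19}{6}$ ($s = 3 + \frac{\left(2 - 1\right)^{2}}{6} = 3 + \frac{1^{2}}{6} = 3 + \frac{1}{6} \cdot 1 = 3 + \frac{1}{6} = \frac{19}{6} \approx 3.1667$)
$O{\left(E,S \right)} = - 4 E$ ($O{\left(E,S \right)} = E \left(-4\right) = - 4 E$)
$D = - \frac{61}{6}$ ($D = -7 - \frac{19}{6} = - \frac{61}{6} \approx -10.167$)
$B{\left(V{\left(O{\left(4,4 \right)} \right)} \right)} D = 92 \left(-10 - \left(-4\right) 4\right)^{2} \left(- \frac{61}{6}\right) = 92 \left(-10 - -16\right)^{2} \left(- \frac{61}{6}\right) = 92 \left(-10 + 16\right)^{2} \left(- \frac{61}{6}\right) = 92 \cdot 6^{2} \left(- \frac{61}{6}\right) = 92 \cdot 36 \left(- \frac{61}{6}\right) = 3312 \left(- \frac{61}{6}\right) = -33672$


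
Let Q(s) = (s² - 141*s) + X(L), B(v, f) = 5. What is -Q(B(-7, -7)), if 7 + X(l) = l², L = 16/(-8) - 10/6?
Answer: 6062/9 ≈ 673.56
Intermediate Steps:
L = -11/3 (L = 16*(-⅛) - 10*⅙ = -2 - 5/3 = -11/3 ≈ -3.6667)
X(l) = -7 + l²
Q(s) = 58/9 + s² - 141*s (Q(s) = (s² - 141*s) + (-7 + (-11/3)²) = (s² - 141*s) + (-7 + 121/9) = (s² - 141*s) + 58/9 = 58/9 + s² - 141*s)
-Q(B(-7, -7)) = -(58/9 + 5² - 141*5) = -(58/9 + 25 - 705) = -1*(-6062/9) = 6062/9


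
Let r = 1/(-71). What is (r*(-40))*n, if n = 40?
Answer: 1600/71 ≈ 22.535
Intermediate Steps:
r = -1/71 ≈ -0.014085
(r*(-40))*n = -1/71*(-40)*40 = (40/71)*40 = 1600/71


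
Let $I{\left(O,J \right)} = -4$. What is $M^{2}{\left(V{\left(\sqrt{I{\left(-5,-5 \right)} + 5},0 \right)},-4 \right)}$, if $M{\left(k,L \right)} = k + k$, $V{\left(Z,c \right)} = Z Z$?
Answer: $4$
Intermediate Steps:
$V{\left(Z,c \right)} = Z^{2}$
$M{\left(k,L \right)} = 2 k$
$M^{2}{\left(V{\left(\sqrt{I{\left(-5,-5 \right)} + 5},0 \right)},-4 \right)} = \left(2 \left(\sqrt{-4 + 5}\right)^{2}\right)^{2} = \left(2 \left(\sqrt{1}\right)^{2}\right)^{2} = \left(2 \cdot 1^{2}\right)^{2} = \left(2 \cdot 1\right)^{2} = 2^{2} = 4$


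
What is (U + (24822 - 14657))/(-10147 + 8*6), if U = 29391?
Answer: -39556/10099 ≈ -3.9168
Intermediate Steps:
(U + (24822 - 14657))/(-10147 + 8*6) = (29391 + (24822 - 14657))/(-10147 + 8*6) = (29391 + 10165)/(-10147 + 48) = 39556/(-10099) = 39556*(-1/10099) = -39556/10099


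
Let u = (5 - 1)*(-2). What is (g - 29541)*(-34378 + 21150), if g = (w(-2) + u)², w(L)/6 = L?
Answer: 385477148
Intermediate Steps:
w(L) = 6*L
u = -8 (u = 4*(-2) = -8)
g = 400 (g = (6*(-2) - 8)² = (-12 - 8)² = (-20)² = 400)
(g - 29541)*(-34378 + 21150) = (400 - 29541)*(-34378 + 21150) = -29141*(-13228) = 385477148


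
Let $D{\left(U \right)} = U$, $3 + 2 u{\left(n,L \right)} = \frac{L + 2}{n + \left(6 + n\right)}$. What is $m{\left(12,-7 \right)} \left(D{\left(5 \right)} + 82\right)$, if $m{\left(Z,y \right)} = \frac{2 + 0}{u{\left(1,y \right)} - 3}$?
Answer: $- \frac{2784}{77} \approx -36.156$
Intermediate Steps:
$u{\left(n,L \right)} = - \frac{3}{2} + \frac{2 + L}{2 \left(6 + 2 n\right)}$ ($u{\left(n,L \right)} = - \frac{3}{2} + \frac{\left(L + 2\right) \frac{1}{n + \left(6 + n\right)}}{2} = - \frac{3}{2} + \frac{\left(2 + L\right) \frac{1}{6 + 2 n}}{2} = - \frac{3}{2} + \frac{\frac{1}{6 + 2 n} \left(2 + L\right)}{2} = - \frac{3}{2} + \frac{2 + L}{2 \left(6 + 2 n\right)}$)
$m{\left(Z,y \right)} = \frac{2}{- \frac{35}{8} + \frac{y}{16}}$ ($m{\left(Z,y \right)} = \frac{2 + 0}{\frac{-16 + y - 6}{4 \left(3 + 1\right)} - 3} = \frac{2}{\frac{-16 + y - 6}{4 \cdot 4} - 3} = \frac{2}{\frac{1}{4} \cdot \frac{1}{4} \left(-22 + y\right) - 3} = \frac{2}{\left(- \frac{11}{8} + \frac{y}{16}\right) - 3} = \frac{2}{- \frac{35}{8} + \frac{y}{16}}$)
$m{\left(12,-7 \right)} \left(D{\left(5 \right)} + 82\right) = \frac{32}{-70 - 7} \left(5 + 82\right) = \frac{32}{-77} \cdot 87 = 32 \left(- \frac{1}{77}\right) 87 = \left(- \frac{32}{77}\right) 87 = - \frac{2784}{77}$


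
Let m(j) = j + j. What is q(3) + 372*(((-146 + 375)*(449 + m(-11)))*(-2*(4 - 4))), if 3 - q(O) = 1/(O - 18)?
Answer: 46/15 ≈ 3.0667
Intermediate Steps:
q(O) = 3 - 1/(-18 + O) (q(O) = 3 - 1/(O - 18) = 3 - 1/(-18 + O))
m(j) = 2*j
q(3) + 372*(((-146 + 375)*(449 + m(-11)))*(-2*(4 - 4))) = (-55 + 3*3)/(-18 + 3) + 372*(((-146 + 375)*(449 + 2*(-11)))*(-2*(4 - 4))) = (-55 + 9)/(-15) + 372*((229*(449 - 22))*(-2*0)) = -1/15*(-46) + 372*((229*427)*0) = 46/15 + 372*(97783*0) = 46/15 + 372*0 = 46/15 + 0 = 46/15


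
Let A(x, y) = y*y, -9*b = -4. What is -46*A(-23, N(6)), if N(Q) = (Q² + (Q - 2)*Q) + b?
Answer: -13613056/81 ≈ -1.6806e+5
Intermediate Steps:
b = 4/9 (b = -⅑*(-4) = 4/9 ≈ 0.44444)
N(Q) = 4/9 + Q² + Q*(-2 + Q) (N(Q) = (Q² + (Q - 2)*Q) + 4/9 = (Q² + (-2 + Q)*Q) + 4/9 = (Q² + Q*(-2 + Q)) + 4/9 = 4/9 + Q² + Q*(-2 + Q))
A(x, y) = y²
-46*A(-23, N(6)) = -46*(4/9 - 2*6 + 2*6²)² = -46*(4/9 - 12 + 2*36)² = -46*(4/9 - 12 + 72)² = -46*(544/9)² = -46*295936/81 = -13613056/81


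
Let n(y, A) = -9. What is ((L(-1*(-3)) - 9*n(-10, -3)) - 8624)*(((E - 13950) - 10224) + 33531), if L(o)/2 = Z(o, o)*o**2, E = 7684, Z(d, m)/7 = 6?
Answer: -132698267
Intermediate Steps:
Z(d, m) = 42 (Z(d, m) = 7*6 = 42)
L(o) = 84*o**2 (L(o) = 2*(42*o**2) = 84*o**2)
((L(-1*(-3)) - 9*n(-10, -3)) - 8624)*(((E - 13950) - 10224) + 33531) = ((84*(-1*(-3))**2 - 9*(-9)) - 8624)*(((7684 - 13950) - 10224) + 33531) = ((84*3**2 + 81) - 8624)*((-6266 - 10224) + 33531) = ((84*9 + 81) - 8624)*(-16490 + 33531) = ((756 + 81) - 8624)*17041 = (837 - 8624)*17041 = -7787*17041 = -132698267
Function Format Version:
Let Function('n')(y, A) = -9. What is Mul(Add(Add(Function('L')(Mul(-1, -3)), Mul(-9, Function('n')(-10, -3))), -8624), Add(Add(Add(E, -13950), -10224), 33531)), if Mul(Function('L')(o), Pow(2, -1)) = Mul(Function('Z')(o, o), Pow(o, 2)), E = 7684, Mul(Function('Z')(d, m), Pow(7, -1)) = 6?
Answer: -132698267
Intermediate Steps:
Function('Z')(d, m) = 42 (Function('Z')(d, m) = Mul(7, 6) = 42)
Function('L')(o) = Mul(84, Pow(o, 2)) (Function('L')(o) = Mul(2, Mul(42, Pow(o, 2))) = Mul(84, Pow(o, 2)))
Mul(Add(Add(Function('L')(Mul(-1, -3)), Mul(-9, Function('n')(-10, -3))), -8624), Add(Add(Add(E, -13950), -10224), 33531)) = Mul(Add(Add(Mul(84, Pow(Mul(-1, -3), 2)), Mul(-9, -9)), -8624), Add(Add(Add(7684, -13950), -10224), 33531)) = Mul(Add(Add(Mul(84, Pow(3, 2)), 81), -8624), Add(Add(-6266, -10224), 33531)) = Mul(Add(Add(Mul(84, 9), 81), -8624), Add(-16490, 33531)) = Mul(Add(Add(756, 81), -8624), 17041) = Mul(Add(837, -8624), 17041) = Mul(-7787, 17041) = -132698267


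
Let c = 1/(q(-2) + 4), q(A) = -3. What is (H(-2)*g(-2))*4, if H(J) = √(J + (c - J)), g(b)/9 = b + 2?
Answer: 0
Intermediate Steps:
g(b) = 18 + 9*b (g(b) = 9*(b + 2) = 9*(2 + b) = 18 + 9*b)
c = 1 (c = 1/(-3 + 4) = 1/1 = 1)
H(J) = 1 (H(J) = √(J + (1 - J)) = √1 = 1)
(H(-2)*g(-2))*4 = (1*(18 + 9*(-2)))*4 = (1*(18 - 18))*4 = (1*0)*4 = 0*4 = 0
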